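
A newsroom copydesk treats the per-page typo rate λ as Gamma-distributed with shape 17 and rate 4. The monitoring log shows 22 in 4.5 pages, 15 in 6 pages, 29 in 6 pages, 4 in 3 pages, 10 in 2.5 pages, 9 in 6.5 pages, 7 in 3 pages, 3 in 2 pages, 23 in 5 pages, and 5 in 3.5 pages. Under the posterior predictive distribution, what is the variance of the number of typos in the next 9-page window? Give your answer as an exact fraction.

Total count: 22 + 15 + 29 + 4 + 10 + 9 + 7 + 3 + 23 + 5 = 127.
Total exposure: 4.5 + 6 + 6 + 3 + 2.5 + 6.5 + 3 + 2 + 5 + 3.5 = 42 pages.
Conjugate update: add total count to the shape and total exposure to the rate, giving Gamma(144, 46).
The posterior predictive for a window of length T is Negative Binomial with variance T·α'·(β'+T)/β'² = 9·144·55/2116 = 17820/529.

17820/529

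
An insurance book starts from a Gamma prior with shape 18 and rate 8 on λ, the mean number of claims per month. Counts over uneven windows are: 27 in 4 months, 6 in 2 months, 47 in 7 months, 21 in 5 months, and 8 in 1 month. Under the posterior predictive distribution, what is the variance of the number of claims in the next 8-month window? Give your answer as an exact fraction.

Total count: 27 + 6 + 47 + 21 + 8 = 109.
Total exposure: 4 + 2 + 7 + 5 + 1 = 19 months.
By Gamma–Poisson conjugacy, the posterior is Gamma(α + Σx, β + Σt) = Gamma(18 + 109, 8 + 19) = Gamma(127, 27).
The posterior predictive for a window of length T is Negative Binomial with variance T·α'·(β'+T)/β'² = 8·127·35/729 = 35560/729.

35560/729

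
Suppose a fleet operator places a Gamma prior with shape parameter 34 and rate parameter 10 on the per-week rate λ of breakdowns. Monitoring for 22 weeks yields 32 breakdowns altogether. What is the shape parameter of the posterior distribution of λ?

66

Total count 32 over total exposure 22 weeks.
By Gamma–Poisson conjugacy, the posterior is Gamma(α + Σx, β + Σt) = Gamma(34 + 32, 10 + 22) = Gamma(66, 32).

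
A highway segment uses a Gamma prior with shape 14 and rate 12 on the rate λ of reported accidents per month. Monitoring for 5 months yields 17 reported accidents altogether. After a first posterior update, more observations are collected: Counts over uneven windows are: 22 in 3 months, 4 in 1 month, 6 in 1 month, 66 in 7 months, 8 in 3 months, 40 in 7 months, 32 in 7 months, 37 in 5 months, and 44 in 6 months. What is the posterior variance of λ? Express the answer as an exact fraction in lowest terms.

Total count 17 over total exposure 5 months.
After the first batch: Gamma(14 + 17, 12 + 5) = Gamma(31, 17).
Total count: 22 + 4 + 6 + 66 + 8 + 40 + 32 + 37 + 44 = 259.
Total exposure: 3 + 1 + 1 + 7 + 3 + 7 + 7 + 5 + 6 = 40 months.
After the second batch: Gamma(31 + 259, 17 + 40) = Gamma(290, 57).
Posterior variance = α'/β'² = 290/3249.

290/3249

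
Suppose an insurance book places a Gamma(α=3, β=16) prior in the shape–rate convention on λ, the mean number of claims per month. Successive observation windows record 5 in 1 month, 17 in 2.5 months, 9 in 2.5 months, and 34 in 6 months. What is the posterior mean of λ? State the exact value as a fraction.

17/7

Total count: 5 + 17 + 9 + 34 = 65.
Total exposure: 1 + 2.5 + 2.5 + 6 = 12 months.
Gamma(α, β) with Poisson data over total exposure Σt gives posterior Gamma(α+Σx, β+Σt) = Gamma(68, 28).
Posterior mean = α'/β' = 68/28 = 17/7.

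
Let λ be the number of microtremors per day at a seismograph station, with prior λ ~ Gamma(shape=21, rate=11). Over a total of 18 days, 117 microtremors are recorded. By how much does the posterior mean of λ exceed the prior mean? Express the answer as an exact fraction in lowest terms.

909/319

Total count 117 over total exposure 18 days.
The Gamma prior is conjugate for the Poisson rate, so λ | data ~ Gamma(21+117, 11+18) = Gamma(138, 29).
Posterior mean = 138/29 = 138/29; prior mean = 21/11 = 21/11. Difference = 138/29 − 21/11 = 909/319.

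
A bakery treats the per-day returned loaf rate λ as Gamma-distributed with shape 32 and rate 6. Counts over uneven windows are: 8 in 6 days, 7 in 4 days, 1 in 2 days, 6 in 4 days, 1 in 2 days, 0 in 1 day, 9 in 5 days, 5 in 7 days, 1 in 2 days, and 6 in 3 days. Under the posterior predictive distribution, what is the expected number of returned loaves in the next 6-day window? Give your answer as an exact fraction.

76/7

Total count: 8 + 7 + 1 + 6 + 1 + 0 + 9 + 5 + 1 + 6 = 44.
Total exposure: 6 + 4 + 2 + 4 + 2 + 1 + 5 + 7 + 2 + 3 = 36 days.
By Gamma–Poisson conjugacy, the posterior is Gamma(α + Σx, β + Σt) = Gamma(32 + 44, 6 + 36) = Gamma(76, 42).
Predictive mean over a 6-day window = T·E[λ|data] = 6·76/42 = 76/7.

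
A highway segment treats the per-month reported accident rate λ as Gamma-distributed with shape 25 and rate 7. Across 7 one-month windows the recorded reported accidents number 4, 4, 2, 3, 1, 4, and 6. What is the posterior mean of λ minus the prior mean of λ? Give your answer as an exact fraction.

-1/14

Total count: 4 + 4 + 2 + 3 + 1 + 4 + 6 = 24.
Total exposure: 7 months.
Gamma(α, β) with Poisson data over total exposure Σt gives posterior Gamma(α+Σx, β+Σt) = Gamma(49, 14).
Posterior mean = 49/14 = 7/2; prior mean = 25/7 = 25/7. Difference = 7/2 − 25/7 = -1/14.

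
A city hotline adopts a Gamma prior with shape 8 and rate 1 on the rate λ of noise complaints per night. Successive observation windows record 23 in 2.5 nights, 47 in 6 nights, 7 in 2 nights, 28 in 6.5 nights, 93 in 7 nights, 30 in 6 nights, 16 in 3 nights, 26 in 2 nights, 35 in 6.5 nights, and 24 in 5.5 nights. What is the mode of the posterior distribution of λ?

7

Total count: 23 + 47 + 7 + 28 + 93 + 30 + 16 + 26 + 35 + 24 = 329.
Total exposure: 2.5 + 6 + 2 + 6.5 + 7 + 6 + 3 + 2 + 6.5 + 5.5 = 47 nights.
Conjugate update: add total count to the shape and total exposure to the rate, giving Gamma(337, 48).
Posterior mode = (α'−1)/β' = 336/48 = 7.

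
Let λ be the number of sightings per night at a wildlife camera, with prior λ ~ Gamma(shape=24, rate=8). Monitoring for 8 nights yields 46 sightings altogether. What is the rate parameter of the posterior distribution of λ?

Total count 46 over total exposure 8 nights.
Conjugate update: add total count to the shape and total exposure to the rate, giving Gamma(70, 16).

16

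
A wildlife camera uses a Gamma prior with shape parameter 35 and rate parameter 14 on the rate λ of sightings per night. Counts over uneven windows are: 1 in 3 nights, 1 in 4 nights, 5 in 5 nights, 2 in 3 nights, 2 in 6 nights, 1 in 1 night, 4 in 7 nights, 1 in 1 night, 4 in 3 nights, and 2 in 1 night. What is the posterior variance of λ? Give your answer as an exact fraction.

29/1152

Total count: 1 + 1 + 5 + 2 + 2 + 1 + 4 + 1 + 4 + 2 = 23.
Total exposure: 3 + 4 + 5 + 3 + 6 + 1 + 7 + 1 + 3 + 1 = 34 nights.
Posterior: α' = 35 + 23 = 58, β' = 14 + 34 = 48.
Posterior variance = α'/β'² = 58/2304 = 29/1152.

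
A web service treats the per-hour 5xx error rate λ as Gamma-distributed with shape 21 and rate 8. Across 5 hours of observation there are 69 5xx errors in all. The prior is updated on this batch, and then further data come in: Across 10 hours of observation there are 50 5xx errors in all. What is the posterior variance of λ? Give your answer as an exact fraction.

Total count 69 over total exposure 5 hours.
After the first batch: Gamma(21 + 69, 8 + 5) = Gamma(90, 13).
Total count 50 over total exposure 10 hours.
After the second batch: Gamma(90 + 50, 13 + 10) = Gamma(140, 23).
Posterior variance = α'/β'² = 140/529.

140/529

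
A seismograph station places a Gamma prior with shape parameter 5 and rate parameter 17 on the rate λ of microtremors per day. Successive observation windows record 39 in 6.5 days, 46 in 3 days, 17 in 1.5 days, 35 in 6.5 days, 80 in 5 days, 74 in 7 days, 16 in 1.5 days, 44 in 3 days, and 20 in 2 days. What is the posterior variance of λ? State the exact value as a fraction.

Total count: 39 + 46 + 17 + 35 + 80 + 74 + 16 + 44 + 20 = 371.
Total exposure: 6.5 + 3 + 1.5 + 6.5 + 5 + 7 + 1.5 + 3 + 2 = 36 days.
Conjugate update: add total count to the shape and total exposure to the rate, giving Gamma(376, 53).
Posterior variance = α'/β'² = 376/2809.

376/2809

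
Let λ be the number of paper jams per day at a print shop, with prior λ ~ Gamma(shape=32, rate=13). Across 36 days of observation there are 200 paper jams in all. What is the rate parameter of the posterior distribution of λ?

Total count 200 over total exposure 36 days.
Gamma(α, β) with Poisson data over total exposure Σt gives posterior Gamma(α+Σx, β+Σt) = Gamma(232, 49).

49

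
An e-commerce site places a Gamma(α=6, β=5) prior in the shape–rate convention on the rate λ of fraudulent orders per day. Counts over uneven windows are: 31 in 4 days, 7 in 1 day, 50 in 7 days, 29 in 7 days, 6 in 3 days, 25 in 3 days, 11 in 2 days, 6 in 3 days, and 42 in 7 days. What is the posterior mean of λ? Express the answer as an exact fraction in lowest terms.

71/14

Total count: 31 + 7 + 50 + 29 + 6 + 25 + 11 + 6 + 42 = 207.
Total exposure: 4 + 1 + 7 + 7 + 3 + 3 + 2 + 3 + 7 = 37 days.
Conjugate update: add total count to the shape and total exposure to the rate, giving Gamma(213, 42).
Posterior mean = α'/β' = 213/42 = 71/14.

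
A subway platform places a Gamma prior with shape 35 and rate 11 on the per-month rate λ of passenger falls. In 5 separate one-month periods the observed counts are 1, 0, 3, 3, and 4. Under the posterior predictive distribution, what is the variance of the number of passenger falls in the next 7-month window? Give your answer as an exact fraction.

3703/128

Total count: 1 + 0 + 3 + 3 + 4 = 11.
Total exposure: 5 months.
Conjugate update: add total count to the shape and total exposure to the rate, giving Gamma(46, 16).
The posterior predictive for a window of length T is Negative Binomial with variance T·α'·(β'+T)/β'² = 7·46·23/256 = 3703/128.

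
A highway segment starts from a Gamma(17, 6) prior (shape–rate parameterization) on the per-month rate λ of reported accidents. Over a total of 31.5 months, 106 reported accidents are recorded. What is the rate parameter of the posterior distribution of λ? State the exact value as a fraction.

Total count 106 over total exposure 31.5 months.
Gamma(α, β) with Poisson data over total exposure Σt gives posterior Gamma(α+Σx, β+Σt) = Gamma(123, 75/2).

75/2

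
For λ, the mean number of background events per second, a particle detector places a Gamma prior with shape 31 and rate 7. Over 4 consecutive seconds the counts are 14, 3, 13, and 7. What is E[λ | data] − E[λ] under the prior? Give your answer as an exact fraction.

Total count: 14 + 3 + 13 + 7 = 37.
Total exposure: 4 seconds.
Gamma(α, β) with Poisson data over total exposure Σt gives posterior Gamma(α+Σx, β+Σt) = Gamma(68, 11).
Posterior mean = 68/11 = 68/11; prior mean = 31/7 = 31/7. Difference = 68/11 − 31/7 = 135/77.

135/77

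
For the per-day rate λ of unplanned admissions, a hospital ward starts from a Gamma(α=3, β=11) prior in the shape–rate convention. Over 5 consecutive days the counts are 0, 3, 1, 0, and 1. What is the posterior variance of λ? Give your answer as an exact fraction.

1/32

Total count: 0 + 3 + 1 + 0 + 1 = 5.
Total exposure: 5 days.
The Gamma prior is conjugate for the Poisson rate, so λ | data ~ Gamma(3+5, 11+5) = Gamma(8, 16).
Posterior variance = α'/β'² = 8/256 = 1/32.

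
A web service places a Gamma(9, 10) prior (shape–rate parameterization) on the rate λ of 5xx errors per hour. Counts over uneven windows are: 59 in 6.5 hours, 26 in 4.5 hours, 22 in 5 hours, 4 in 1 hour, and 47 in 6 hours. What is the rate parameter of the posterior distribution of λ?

33

Total count: 59 + 26 + 22 + 4 + 47 = 158.
Total exposure: 6.5 + 4.5 + 5 + 1 + 6 = 23 hours.
By Gamma–Poisson conjugacy, the posterior is Gamma(α + Σx, β + Σt) = Gamma(9 + 158, 10 + 23) = Gamma(167, 33).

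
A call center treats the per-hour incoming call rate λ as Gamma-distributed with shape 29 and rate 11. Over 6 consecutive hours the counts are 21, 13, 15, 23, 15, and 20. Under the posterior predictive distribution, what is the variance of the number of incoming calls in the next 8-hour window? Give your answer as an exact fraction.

1600/17

Total count: 21 + 13 + 15 + 23 + 15 + 20 = 107.
Total exposure: 6 hours.
Posterior: α' = 29 + 107 = 136, β' = 11 + 6 = 17.
The posterior predictive for a window of length T is Negative Binomial with variance T·α'·(β'+T)/β'² = 8·136·25/289 = 1600/17.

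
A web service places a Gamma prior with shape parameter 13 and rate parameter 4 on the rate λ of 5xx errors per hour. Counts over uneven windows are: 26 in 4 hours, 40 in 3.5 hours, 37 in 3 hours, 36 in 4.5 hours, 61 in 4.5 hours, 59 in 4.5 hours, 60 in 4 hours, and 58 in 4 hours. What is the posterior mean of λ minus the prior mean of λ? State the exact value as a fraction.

Total count: 26 + 40 + 37 + 36 + 61 + 59 + 60 + 58 = 377.
Total exposure: 4 + 3.5 + 3 + 4.5 + 4.5 + 4.5 + 4 + 4 = 32 hours.
Gamma(α, β) with Poisson data over total exposure Σt gives posterior Gamma(α+Σx, β+Σt) = Gamma(390, 36).
Posterior mean = 390/36 = 65/6; prior mean = 13/4 = 13/4. Difference = 65/6 − 13/4 = 91/12.

91/12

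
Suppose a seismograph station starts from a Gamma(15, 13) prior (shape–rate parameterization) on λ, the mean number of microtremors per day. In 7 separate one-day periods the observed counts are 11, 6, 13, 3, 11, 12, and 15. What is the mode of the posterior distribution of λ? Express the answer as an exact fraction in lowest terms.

Total count: 11 + 6 + 13 + 3 + 11 + 12 + 15 = 71.
Total exposure: 7 days.
Conjugate update: add total count to the shape and total exposure to the rate, giving Gamma(86, 20).
Posterior mode = (α'−1)/β' = 85/20 = 17/4.

17/4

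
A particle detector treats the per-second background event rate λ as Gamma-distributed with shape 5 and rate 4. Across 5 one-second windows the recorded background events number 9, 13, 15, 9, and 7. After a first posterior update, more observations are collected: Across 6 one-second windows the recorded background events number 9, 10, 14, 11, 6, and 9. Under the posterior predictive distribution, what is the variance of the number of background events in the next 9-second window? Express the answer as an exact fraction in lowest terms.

Total count: 9 + 13 + 15 + 9 + 7 = 53.
Total exposure: 5 seconds.
After the first batch: Gamma(5 + 53, 4 + 5) = Gamma(58, 9).
Total count: 9 + 10 + 14 + 11 + 6 + 9 = 59.
Total exposure: 6 seconds.
After the second batch: Gamma(58 + 59, 9 + 6) = Gamma(117, 15).
The posterior predictive for a window of length T is Negative Binomial with variance T·α'·(β'+T)/β'² = 9·117·24/225 = 2808/25.

2808/25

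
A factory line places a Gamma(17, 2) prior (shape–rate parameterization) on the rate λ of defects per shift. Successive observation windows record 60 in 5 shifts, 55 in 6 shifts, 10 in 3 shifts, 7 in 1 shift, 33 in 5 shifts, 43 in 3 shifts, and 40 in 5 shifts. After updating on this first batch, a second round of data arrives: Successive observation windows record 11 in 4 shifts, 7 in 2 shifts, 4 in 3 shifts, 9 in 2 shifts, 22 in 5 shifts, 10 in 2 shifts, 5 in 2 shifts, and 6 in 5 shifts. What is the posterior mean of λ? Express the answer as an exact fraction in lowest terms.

339/55

Total count: 60 + 55 + 10 + 7 + 33 + 43 + 40 = 248.
Total exposure: 5 + 6 + 3 + 1 + 5 + 3 + 5 = 28 shifts.
After the first batch: Gamma(17 + 248, 2 + 28) = Gamma(265, 30).
Total count: 11 + 7 + 4 + 9 + 22 + 10 + 5 + 6 = 74.
Total exposure: 4 + 2 + 3 + 2 + 5 + 2 + 2 + 5 = 25 shifts.
After the second batch: Gamma(265 + 74, 30 + 25) = Gamma(339, 55).
Posterior mean = α'/β' = 339/55.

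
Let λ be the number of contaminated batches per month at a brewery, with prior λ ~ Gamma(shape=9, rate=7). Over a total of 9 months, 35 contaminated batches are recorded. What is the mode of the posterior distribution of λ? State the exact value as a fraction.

43/16

Total count 35 over total exposure 9 months.
By Gamma–Poisson conjugacy, the posterior is Gamma(α + Σx, β + Σt) = Gamma(9 + 35, 7 + 9) = Gamma(44, 16).
Posterior mode = (α'−1)/β' = 43/16.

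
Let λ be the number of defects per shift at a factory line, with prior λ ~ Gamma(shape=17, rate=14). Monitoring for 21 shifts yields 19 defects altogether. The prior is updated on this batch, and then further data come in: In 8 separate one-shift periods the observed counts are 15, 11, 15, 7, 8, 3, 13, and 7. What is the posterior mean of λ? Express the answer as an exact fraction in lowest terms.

115/43

Total count 19 over total exposure 21 shifts.
After the first batch: Gamma(17 + 19, 14 + 21) = Gamma(36, 35).
Total count: 15 + 11 + 15 + 7 + 8 + 3 + 13 + 7 = 79.
Total exposure: 8 shifts.
After the second batch: Gamma(36 + 79, 35 + 8) = Gamma(115, 43).
Posterior mean = α'/β' = 115/43.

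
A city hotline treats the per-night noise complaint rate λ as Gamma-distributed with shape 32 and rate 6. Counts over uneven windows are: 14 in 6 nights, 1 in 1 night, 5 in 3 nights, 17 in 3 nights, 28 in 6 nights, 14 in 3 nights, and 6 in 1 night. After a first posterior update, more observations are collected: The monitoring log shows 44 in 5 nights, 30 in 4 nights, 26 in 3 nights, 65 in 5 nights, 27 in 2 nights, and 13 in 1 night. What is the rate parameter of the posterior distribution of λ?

49

Total count: 14 + 1 + 5 + 17 + 28 + 14 + 6 = 85.
Total exposure: 6 + 1 + 3 + 3 + 6 + 3 + 1 = 23 nights.
After the first batch: Gamma(32 + 85, 6 + 23) = Gamma(117, 29).
Total count: 44 + 30 + 26 + 65 + 27 + 13 = 205.
Total exposure: 5 + 4 + 3 + 5 + 2 + 1 = 20 nights.
After the second batch: Gamma(117 + 205, 29 + 20) = Gamma(322, 49).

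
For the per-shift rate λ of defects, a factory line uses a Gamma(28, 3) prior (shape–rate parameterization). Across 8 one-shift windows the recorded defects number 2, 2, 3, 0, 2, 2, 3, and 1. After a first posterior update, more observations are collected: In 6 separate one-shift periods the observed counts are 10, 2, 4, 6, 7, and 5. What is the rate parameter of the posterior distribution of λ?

17

Total count: 2 + 2 + 3 + 0 + 2 + 2 + 3 + 1 = 15.
Total exposure: 8 shifts.
After the first batch: Gamma(28 + 15, 3 + 8) = Gamma(43, 11).
Total count: 10 + 2 + 4 + 6 + 7 + 5 = 34.
Total exposure: 6 shifts.
After the second batch: Gamma(43 + 34, 11 + 6) = Gamma(77, 17).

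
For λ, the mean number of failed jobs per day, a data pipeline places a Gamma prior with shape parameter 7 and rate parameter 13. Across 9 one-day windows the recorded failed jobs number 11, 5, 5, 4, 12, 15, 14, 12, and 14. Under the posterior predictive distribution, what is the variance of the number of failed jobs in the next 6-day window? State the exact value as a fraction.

Total count: 11 + 5 + 5 + 4 + 12 + 15 + 14 + 12 + 14 = 92.
Total exposure: 9 days.
Gamma(α, β) with Poisson data over total exposure Σt gives posterior Gamma(α+Σx, β+Σt) = Gamma(99, 22).
The posterior predictive for a window of length T is Negative Binomial with variance T·α'·(β'+T)/β'² = 6·99·28/484 = 378/11.

378/11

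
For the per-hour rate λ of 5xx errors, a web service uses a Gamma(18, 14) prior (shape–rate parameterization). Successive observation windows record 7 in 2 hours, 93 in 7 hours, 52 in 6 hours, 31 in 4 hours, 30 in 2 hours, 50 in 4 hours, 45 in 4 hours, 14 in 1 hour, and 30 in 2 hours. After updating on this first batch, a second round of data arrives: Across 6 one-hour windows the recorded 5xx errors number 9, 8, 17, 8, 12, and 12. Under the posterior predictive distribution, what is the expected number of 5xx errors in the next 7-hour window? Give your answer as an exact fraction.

Total count: 7 + 93 + 52 + 31 + 30 + 50 + 45 + 14 + 30 = 352.
Total exposure: 2 + 7 + 6 + 4 + 2 + 4 + 4 + 1 + 2 = 32 hours.
After the first batch: Gamma(18 + 352, 14 + 32) = Gamma(370, 46).
Total count: 9 + 8 + 17 + 8 + 12 + 12 = 66.
Total exposure: 6 hours.
After the second batch: Gamma(370 + 66, 46 + 6) = Gamma(436, 52).
Predictive mean over a 7-hour window = T·E[λ|data] = 7·436/52 = 763/13.

763/13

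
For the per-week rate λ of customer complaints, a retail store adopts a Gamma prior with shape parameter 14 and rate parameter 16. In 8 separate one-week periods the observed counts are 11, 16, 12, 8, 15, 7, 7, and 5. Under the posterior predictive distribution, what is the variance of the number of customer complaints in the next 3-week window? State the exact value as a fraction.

855/64

Total count: 11 + 16 + 12 + 8 + 15 + 7 + 7 + 5 = 81.
Total exposure: 8 weeks.
Conjugate update: add total count to the shape and total exposure to the rate, giving Gamma(95, 24).
The posterior predictive for a window of length T is Negative Binomial with variance T·α'·(β'+T)/β'² = 3·95·27/576 = 855/64.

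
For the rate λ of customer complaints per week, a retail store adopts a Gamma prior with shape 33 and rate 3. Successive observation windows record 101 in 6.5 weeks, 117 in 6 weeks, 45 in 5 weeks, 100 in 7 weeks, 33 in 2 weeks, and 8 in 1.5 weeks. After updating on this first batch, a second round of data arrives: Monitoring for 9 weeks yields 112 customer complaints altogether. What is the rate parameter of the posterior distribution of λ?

40

Total count: 101 + 117 + 45 + 100 + 33 + 8 = 404.
Total exposure: 6.5 + 6 + 5 + 7 + 2 + 1.5 = 28 weeks.
After the first batch: Gamma(33 + 404, 3 + 28) = Gamma(437, 31).
Total count 112 over total exposure 9 weeks.
After the second batch: Gamma(437 + 112, 31 + 9) = Gamma(549, 40).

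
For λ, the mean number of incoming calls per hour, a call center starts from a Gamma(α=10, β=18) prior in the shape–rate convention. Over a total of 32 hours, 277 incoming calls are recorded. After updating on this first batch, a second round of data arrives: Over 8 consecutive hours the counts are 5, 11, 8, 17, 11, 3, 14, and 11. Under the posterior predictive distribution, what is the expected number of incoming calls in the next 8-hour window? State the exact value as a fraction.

1468/29

Total count 277 over total exposure 32 hours.
After the first batch: Gamma(10 + 277, 18 + 32) = Gamma(287, 50).
Total count: 5 + 11 + 8 + 17 + 11 + 3 + 14 + 11 = 80.
Total exposure: 8 hours.
After the second batch: Gamma(287 + 80, 50 + 8) = Gamma(367, 58).
Predictive mean over an 8-hour window = T·E[λ|data] = 8·367/58 = 1468/29.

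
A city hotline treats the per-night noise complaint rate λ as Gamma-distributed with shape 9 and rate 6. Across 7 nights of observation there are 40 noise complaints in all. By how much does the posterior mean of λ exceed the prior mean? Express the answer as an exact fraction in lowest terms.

59/26

Total count 40 over total exposure 7 nights.
Gamma(α, β) with Poisson data over total exposure Σt gives posterior Gamma(α+Σx, β+Σt) = Gamma(49, 13).
Posterior mean = 49/13 = 49/13; prior mean = 9/6 = 3/2. Difference = 49/13 − 3/2 = 59/26.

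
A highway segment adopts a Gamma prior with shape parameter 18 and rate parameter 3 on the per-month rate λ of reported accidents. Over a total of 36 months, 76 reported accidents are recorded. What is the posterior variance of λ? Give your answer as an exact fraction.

94/1521

Total count 76 over total exposure 36 months.
The Gamma prior is conjugate for the Poisson rate, so λ | data ~ Gamma(18+76, 3+36) = Gamma(94, 39).
Posterior variance = α'/β'² = 94/1521.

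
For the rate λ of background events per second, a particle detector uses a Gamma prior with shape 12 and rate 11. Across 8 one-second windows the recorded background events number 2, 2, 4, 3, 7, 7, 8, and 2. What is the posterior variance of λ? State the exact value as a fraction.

47/361

Total count: 2 + 2 + 4 + 3 + 7 + 7 + 8 + 2 = 35.
Total exposure: 8 seconds.
Posterior: α' = 12 + 35 = 47, β' = 11 + 8 = 19.
Posterior variance = α'/β'² = 47/361.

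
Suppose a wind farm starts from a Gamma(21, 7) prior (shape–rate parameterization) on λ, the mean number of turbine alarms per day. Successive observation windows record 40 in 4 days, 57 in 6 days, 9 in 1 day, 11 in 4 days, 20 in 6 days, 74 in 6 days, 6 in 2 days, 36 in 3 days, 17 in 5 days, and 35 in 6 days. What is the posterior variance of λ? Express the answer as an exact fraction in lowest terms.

163/1250

Total count: 40 + 57 + 9 + 11 + 20 + 74 + 6 + 36 + 17 + 35 = 305.
Total exposure: 4 + 6 + 1 + 4 + 6 + 6 + 2 + 3 + 5 + 6 = 43 days.
Posterior: α' = 21 + 305 = 326, β' = 7 + 43 = 50.
Posterior variance = α'/β'² = 326/2500 = 163/1250.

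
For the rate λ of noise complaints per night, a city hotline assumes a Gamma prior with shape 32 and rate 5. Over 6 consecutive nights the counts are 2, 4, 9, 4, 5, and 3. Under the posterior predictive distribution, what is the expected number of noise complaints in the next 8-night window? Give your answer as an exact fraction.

472/11

Total count: 2 + 4 + 9 + 4 + 5 + 3 = 27.
Total exposure: 6 nights.
Gamma(α, β) with Poisson data over total exposure Σt gives posterior Gamma(α+Σx, β+Σt) = Gamma(59, 11).
Predictive mean over an 8-night window = T·E[λ|data] = 8·59/11 = 472/11.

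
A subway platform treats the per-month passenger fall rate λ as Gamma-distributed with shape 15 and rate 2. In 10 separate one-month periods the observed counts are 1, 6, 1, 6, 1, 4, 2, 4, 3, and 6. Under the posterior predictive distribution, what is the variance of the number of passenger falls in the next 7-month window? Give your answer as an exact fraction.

Total count: 1 + 6 + 1 + 6 + 1 + 4 + 2 + 4 + 3 + 6 = 34.
Total exposure: 10 months.
The Gamma prior is conjugate for the Poisson rate, so λ | data ~ Gamma(15+34, 2+10) = Gamma(49, 12).
The posterior predictive for a window of length T is Negative Binomial with variance T·α'·(β'+T)/β'² = 7·49·19/144 = 6517/144.

6517/144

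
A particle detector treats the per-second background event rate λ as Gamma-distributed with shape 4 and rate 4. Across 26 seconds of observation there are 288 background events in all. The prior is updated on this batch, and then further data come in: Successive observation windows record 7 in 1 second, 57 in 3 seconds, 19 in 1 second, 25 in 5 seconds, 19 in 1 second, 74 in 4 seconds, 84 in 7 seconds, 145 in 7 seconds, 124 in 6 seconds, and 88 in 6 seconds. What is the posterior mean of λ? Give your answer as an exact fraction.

Total count 288 over total exposure 26 seconds.
After the first batch: Gamma(4 + 288, 4 + 26) = Gamma(292, 30).
Total count: 7 + 57 + 19 + 25 + 19 + 74 + 84 + 145 + 124 + 88 = 642.
Total exposure: 1 + 3 + 1 + 5 + 1 + 4 + 7 + 7 + 6 + 6 = 41 seconds.
After the second batch: Gamma(292 + 642, 30 + 41) = Gamma(934, 71).
Posterior mean = α'/β' = 934/71.

934/71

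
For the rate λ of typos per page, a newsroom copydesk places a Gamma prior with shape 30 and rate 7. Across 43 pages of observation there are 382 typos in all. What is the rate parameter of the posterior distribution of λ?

Total count 382 over total exposure 43 pages.
Conjugate update: add total count to the shape and total exposure to the rate, giving Gamma(412, 50).

50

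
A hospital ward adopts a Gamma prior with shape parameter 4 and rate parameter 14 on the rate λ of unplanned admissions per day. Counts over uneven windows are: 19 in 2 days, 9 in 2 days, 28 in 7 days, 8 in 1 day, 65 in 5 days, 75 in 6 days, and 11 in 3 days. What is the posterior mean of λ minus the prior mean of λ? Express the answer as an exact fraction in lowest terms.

1453/280

Total count: 19 + 9 + 28 + 8 + 65 + 75 + 11 = 215.
Total exposure: 2 + 2 + 7 + 1 + 5 + 6 + 3 = 26 days.
The Gamma prior is conjugate for the Poisson rate, so λ | data ~ Gamma(4+215, 14+26) = Gamma(219, 40).
Posterior mean = 219/40 = 219/40; prior mean = 4/14 = 2/7. Difference = 219/40 − 2/7 = 1453/280.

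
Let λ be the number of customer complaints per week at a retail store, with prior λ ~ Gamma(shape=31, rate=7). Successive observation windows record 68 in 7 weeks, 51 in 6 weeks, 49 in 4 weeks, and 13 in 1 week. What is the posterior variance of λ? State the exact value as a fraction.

Total count: 68 + 51 + 49 + 13 = 181.
Total exposure: 7 + 6 + 4 + 1 = 18 weeks.
The Gamma prior is conjugate for the Poisson rate, so λ | data ~ Gamma(31+181, 7+18) = Gamma(212, 25).
Posterior variance = α'/β'² = 212/625.

212/625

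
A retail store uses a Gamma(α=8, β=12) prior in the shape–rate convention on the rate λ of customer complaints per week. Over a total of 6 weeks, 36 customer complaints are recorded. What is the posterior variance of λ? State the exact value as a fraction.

Total count 36 over total exposure 6 weeks.
By Gamma–Poisson conjugacy, the posterior is Gamma(α + Σx, β + Σt) = Gamma(8 + 36, 12 + 6) = Gamma(44, 18).
Posterior variance = α'/β'² = 44/324 = 11/81.

11/81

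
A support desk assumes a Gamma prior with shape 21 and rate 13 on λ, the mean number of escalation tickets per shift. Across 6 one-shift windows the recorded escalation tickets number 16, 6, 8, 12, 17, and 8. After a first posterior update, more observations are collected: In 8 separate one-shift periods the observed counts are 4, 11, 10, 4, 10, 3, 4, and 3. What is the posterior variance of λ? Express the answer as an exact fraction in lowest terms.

Total count: 16 + 6 + 8 + 12 + 17 + 8 = 67.
Total exposure: 6 shifts.
After the first batch: Gamma(21 + 67, 13 + 6) = Gamma(88, 19).
Total count: 4 + 11 + 10 + 4 + 10 + 3 + 4 + 3 = 49.
Total exposure: 8 shifts.
After the second batch: Gamma(88 + 49, 19 + 8) = Gamma(137, 27).
Posterior variance = α'/β'² = 137/729.

137/729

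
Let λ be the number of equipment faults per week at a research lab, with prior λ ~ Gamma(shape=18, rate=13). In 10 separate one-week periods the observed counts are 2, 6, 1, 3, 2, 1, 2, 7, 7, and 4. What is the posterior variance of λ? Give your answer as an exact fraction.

53/529

Total count: 2 + 6 + 1 + 3 + 2 + 1 + 2 + 7 + 7 + 4 = 35.
Total exposure: 10 weeks.
Conjugate update: add total count to the shape and total exposure to the rate, giving Gamma(53, 23).
Posterior variance = α'/β'² = 53/529.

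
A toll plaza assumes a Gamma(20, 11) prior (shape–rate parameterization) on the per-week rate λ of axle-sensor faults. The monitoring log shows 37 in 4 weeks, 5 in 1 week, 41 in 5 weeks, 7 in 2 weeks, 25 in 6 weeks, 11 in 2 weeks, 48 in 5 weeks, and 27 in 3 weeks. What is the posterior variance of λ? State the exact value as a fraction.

17/117

Total count: 37 + 5 + 41 + 7 + 25 + 11 + 48 + 27 = 201.
Total exposure: 4 + 1 + 5 + 2 + 6 + 2 + 5 + 3 = 28 weeks.
The Gamma prior is conjugate for the Poisson rate, so λ | data ~ Gamma(20+201, 11+28) = Gamma(221, 39).
Posterior variance = α'/β'² = 221/1521 = 17/117.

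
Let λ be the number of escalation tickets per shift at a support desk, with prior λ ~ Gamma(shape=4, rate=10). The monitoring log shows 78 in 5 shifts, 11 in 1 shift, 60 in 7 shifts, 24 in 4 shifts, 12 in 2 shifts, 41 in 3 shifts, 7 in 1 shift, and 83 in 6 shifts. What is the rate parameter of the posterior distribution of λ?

Total count: 78 + 11 + 60 + 24 + 12 + 41 + 7 + 83 = 316.
Total exposure: 5 + 1 + 7 + 4 + 2 + 3 + 1 + 6 = 29 shifts.
Conjugate update: add total count to the shape and total exposure to the rate, giving Gamma(320, 39).

39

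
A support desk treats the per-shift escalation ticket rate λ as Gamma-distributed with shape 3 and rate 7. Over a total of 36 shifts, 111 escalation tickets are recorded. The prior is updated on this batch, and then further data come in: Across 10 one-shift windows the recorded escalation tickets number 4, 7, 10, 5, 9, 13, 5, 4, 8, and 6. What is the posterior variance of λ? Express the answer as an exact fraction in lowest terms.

Total count 111 over total exposure 36 shifts.
After the first batch: Gamma(3 + 111, 7 + 36) = Gamma(114, 43).
Total count: 4 + 7 + 10 + 5 + 9 + 13 + 5 + 4 + 8 + 6 = 71.
Total exposure: 10 shifts.
After the second batch: Gamma(114 + 71, 43 + 10) = Gamma(185, 53).
Posterior variance = α'/β'² = 185/2809.

185/2809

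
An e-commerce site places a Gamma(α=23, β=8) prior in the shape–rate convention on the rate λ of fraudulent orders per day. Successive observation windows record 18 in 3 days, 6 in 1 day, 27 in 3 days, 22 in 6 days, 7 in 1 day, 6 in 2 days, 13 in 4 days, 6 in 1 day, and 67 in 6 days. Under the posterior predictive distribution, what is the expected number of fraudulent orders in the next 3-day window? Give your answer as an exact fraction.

Total count: 18 + 6 + 27 + 22 + 7 + 6 + 13 + 6 + 67 = 172.
Total exposure: 3 + 1 + 3 + 6 + 1 + 2 + 4 + 1 + 6 = 27 days.
By Gamma–Poisson conjugacy, the posterior is Gamma(α + Σx, β + Σt) = Gamma(23 + 172, 8 + 27) = Gamma(195, 35).
Predictive mean over a 3-day window = T·E[λ|data] = 3·195/35 = 117/7.

117/7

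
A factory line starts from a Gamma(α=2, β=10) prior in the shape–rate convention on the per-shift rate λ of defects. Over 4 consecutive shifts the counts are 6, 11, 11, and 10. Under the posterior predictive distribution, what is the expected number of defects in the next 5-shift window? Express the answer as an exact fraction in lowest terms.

100/7

Total count: 6 + 11 + 11 + 10 = 38.
Total exposure: 4 shifts.
Gamma(α, β) with Poisson data over total exposure Σt gives posterior Gamma(α+Σx, β+Σt) = Gamma(40, 14).
Predictive mean over a 5-shift window = T·E[λ|data] = 5·40/14 = 100/7.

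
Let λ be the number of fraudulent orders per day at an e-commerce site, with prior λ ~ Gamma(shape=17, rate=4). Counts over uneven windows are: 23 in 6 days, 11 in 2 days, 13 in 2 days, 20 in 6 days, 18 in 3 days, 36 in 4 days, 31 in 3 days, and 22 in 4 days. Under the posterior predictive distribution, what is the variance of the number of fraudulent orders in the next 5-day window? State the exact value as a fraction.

Total count: 23 + 11 + 13 + 20 + 18 + 36 + 31 + 22 = 174.
Total exposure: 6 + 2 + 2 + 6 + 3 + 4 + 3 + 4 = 30 days.
The Gamma prior is conjugate for the Poisson rate, so λ | data ~ Gamma(17+174, 4+30) = Gamma(191, 34).
The posterior predictive for a window of length T is Negative Binomial with variance T·α'·(β'+T)/β'² = 5·191·39/1156 = 37245/1156.

37245/1156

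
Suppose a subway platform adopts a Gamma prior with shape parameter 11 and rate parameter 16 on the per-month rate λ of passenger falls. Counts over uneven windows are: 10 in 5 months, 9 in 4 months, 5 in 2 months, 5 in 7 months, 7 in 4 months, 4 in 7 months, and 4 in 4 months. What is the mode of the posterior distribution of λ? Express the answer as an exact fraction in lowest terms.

Total count: 10 + 9 + 5 + 5 + 7 + 4 + 4 = 44.
Total exposure: 5 + 4 + 2 + 7 + 4 + 7 + 4 = 33 months.
The Gamma prior is conjugate for the Poisson rate, so λ | data ~ Gamma(11+44, 16+33) = Gamma(55, 49).
Posterior mode = (α'−1)/β' = 54/49.

54/49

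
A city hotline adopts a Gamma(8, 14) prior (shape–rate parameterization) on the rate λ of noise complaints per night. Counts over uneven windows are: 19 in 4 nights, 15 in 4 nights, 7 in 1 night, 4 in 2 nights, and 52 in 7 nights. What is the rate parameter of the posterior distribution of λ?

32

Total count: 19 + 15 + 7 + 4 + 52 = 97.
Total exposure: 4 + 4 + 1 + 2 + 7 = 18 nights.
Gamma(α, β) with Poisson data over total exposure Σt gives posterior Gamma(α+Σx, β+Σt) = Gamma(105, 32).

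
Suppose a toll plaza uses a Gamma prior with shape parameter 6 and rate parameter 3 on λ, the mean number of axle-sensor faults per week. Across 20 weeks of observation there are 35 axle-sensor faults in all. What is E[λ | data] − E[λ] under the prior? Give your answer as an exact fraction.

-5/23

Total count 35 over total exposure 20 weeks.
The Gamma prior is conjugate for the Poisson rate, so λ | data ~ Gamma(6+35, 3+20) = Gamma(41, 23).
Posterior mean = 41/23 = 41/23; prior mean = 6/3 = 2. Difference = 41/23 − 2 = -5/23.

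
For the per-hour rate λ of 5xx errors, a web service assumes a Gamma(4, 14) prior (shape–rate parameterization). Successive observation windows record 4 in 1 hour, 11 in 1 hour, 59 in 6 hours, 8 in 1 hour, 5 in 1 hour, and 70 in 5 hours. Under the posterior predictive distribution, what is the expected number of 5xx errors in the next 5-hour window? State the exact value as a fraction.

Total count: 4 + 11 + 59 + 8 + 5 + 70 = 157.
Total exposure: 1 + 1 + 6 + 1 + 1 + 5 = 15 hours.
By Gamma–Poisson conjugacy, the posterior is Gamma(α + Σx, β + Σt) = Gamma(4 + 157, 14 + 15) = Gamma(161, 29).
Predictive mean over a 5-hour window = T·E[λ|data] = 5·161/29 = 805/29.

805/29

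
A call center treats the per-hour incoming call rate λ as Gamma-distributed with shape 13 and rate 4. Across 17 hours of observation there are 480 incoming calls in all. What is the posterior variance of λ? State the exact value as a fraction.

493/441

Total count 480 over total exposure 17 hours.
By Gamma–Poisson conjugacy, the posterior is Gamma(α + Σx, β + Σt) = Gamma(13 + 480, 4 + 17) = Gamma(493, 21).
Posterior variance = α'/β'² = 493/441.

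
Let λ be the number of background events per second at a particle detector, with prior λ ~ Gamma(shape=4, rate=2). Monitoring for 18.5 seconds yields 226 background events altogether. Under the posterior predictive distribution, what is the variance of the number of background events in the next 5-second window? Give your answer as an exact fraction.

117300/1681

Total count 226 over total exposure 18.5 seconds.
Posterior: α' = 4 + 226 = 230, β' = 2 + 18.5 = 41/2.
The posterior predictive for a window of length T is Negative Binomial with variance T·α'·(β'+T)/β'² = 5·230·(51/2)/(1681/4) = 117300/1681.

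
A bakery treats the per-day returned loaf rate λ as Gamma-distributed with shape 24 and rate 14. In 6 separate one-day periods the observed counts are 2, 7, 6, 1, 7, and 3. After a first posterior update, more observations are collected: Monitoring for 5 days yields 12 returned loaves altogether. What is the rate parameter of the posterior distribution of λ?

25

Total count: 2 + 7 + 6 + 1 + 7 + 3 = 26.
Total exposure: 6 days.
After the first batch: Gamma(24 + 26, 14 + 6) = Gamma(50, 20).
Total count 12 over total exposure 5 days.
After the second batch: Gamma(50 + 12, 20 + 5) = Gamma(62, 25).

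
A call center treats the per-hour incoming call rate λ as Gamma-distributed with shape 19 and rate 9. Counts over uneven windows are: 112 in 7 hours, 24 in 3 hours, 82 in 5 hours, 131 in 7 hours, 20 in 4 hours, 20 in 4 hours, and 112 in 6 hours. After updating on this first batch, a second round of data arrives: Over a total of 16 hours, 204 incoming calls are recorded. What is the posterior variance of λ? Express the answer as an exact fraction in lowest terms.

724/3721

Total count: 112 + 24 + 82 + 131 + 20 + 20 + 112 = 501.
Total exposure: 7 + 3 + 5 + 7 + 4 + 4 + 6 = 36 hours.
After the first batch: Gamma(19 + 501, 9 + 36) = Gamma(520, 45).
Total count 204 over total exposure 16 hours.
After the second batch: Gamma(520 + 204, 45 + 16) = Gamma(724, 61).
Posterior variance = α'/β'² = 724/3721.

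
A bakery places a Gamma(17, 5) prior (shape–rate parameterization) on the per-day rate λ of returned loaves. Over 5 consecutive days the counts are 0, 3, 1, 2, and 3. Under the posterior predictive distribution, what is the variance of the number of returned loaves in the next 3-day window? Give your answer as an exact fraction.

Total count: 0 + 3 + 1 + 2 + 3 = 9.
Total exposure: 5 days.
Conjugate update: add total count to the shape and total exposure to the rate, giving Gamma(26, 10).
The posterior predictive for a window of length T is Negative Binomial with variance T·α'·(β'+T)/β'² = 3·26·13/100 = 507/50.

507/50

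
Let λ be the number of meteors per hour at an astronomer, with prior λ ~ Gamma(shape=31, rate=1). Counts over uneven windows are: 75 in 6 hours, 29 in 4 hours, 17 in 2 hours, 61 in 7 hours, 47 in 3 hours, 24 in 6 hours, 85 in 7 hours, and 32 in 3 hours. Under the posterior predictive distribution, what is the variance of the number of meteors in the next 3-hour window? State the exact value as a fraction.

5614/169

Total count: 75 + 29 + 17 + 61 + 47 + 24 + 85 + 32 = 370.
Total exposure: 6 + 4 + 2 + 7 + 3 + 6 + 7 + 3 = 38 hours.
Gamma(α, β) with Poisson data over total exposure Σt gives posterior Gamma(α+Σx, β+Σt) = Gamma(401, 39).
The posterior predictive for a window of length T is Negative Binomial with variance T·α'·(β'+T)/β'² = 3·401·42/1521 = 5614/169.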